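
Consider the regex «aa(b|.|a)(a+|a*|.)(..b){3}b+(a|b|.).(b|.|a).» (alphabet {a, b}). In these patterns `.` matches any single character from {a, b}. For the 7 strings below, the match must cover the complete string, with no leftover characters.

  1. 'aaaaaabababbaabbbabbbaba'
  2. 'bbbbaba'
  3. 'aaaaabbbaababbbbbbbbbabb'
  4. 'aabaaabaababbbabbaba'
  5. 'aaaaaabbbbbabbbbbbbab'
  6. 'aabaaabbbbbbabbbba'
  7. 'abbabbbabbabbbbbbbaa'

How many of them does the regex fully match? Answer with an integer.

2

1 → no match
2 → no match — must start with 'aa'
3 → match
4 → no match
5 → match
6 → no match
7 → no match — must start with 'aa'
Total matched: 2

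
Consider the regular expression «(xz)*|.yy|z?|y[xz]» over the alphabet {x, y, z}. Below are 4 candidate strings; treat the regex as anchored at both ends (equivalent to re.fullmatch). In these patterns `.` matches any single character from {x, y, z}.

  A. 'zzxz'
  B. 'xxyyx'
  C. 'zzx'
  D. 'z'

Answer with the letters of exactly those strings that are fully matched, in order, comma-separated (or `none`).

A → no match
B → no match
C → no match
D → match

D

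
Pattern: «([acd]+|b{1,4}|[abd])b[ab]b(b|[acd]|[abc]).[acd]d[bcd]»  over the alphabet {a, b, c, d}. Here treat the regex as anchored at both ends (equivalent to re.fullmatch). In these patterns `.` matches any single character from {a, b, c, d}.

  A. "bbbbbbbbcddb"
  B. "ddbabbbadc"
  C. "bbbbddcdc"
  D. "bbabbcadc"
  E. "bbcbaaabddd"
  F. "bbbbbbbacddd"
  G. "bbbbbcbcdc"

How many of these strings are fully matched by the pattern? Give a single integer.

A. "bbbbbbbbcddb" → match
B. "ddbabbbadc" → match
C. "bbbbddcdc" → match
D. "bbabbcadc" → match
E. "bbcbaaabddd" → no match
F. "bbbbbbbacddd" → match
G. "bbbbbcbcdc" → match
Total matched: 6

6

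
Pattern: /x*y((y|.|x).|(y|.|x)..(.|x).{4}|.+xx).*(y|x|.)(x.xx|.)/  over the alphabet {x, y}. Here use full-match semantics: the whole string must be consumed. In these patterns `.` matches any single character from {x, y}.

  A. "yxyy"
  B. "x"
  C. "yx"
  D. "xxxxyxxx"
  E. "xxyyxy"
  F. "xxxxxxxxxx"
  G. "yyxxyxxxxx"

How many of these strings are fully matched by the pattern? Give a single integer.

A → no match
B → no match
C → no match
D → no match
E → no match
F → no match
G → match
Total matched: 1

1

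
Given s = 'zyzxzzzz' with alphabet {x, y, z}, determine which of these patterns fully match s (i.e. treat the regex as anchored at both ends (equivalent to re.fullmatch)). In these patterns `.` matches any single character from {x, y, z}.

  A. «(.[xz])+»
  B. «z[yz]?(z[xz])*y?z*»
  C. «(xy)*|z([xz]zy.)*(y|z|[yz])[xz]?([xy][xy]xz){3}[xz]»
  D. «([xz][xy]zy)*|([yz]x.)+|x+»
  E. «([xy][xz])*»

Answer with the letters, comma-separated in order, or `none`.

B

A → no match
B → match
C → no match
D → no match
E → no match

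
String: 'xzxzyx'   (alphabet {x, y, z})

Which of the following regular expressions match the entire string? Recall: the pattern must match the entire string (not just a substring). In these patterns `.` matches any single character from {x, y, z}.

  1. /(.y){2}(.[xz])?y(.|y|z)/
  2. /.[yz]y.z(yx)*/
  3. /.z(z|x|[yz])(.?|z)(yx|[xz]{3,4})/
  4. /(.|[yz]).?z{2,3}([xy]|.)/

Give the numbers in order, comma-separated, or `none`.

3

1 → no match
2 → no match
3 → match
4 → no match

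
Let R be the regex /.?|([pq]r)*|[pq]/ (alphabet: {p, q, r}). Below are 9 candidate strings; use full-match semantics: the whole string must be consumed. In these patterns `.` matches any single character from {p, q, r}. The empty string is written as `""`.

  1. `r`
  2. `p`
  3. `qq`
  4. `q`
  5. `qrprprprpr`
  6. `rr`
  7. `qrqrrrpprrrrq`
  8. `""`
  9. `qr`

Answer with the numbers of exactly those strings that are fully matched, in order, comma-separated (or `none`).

1 → match
2 → match
3 → no match
4 → match
5 → match
6 → no match
7 → no match
8 → match
9 → match

1, 2, 4, 5, 8, 9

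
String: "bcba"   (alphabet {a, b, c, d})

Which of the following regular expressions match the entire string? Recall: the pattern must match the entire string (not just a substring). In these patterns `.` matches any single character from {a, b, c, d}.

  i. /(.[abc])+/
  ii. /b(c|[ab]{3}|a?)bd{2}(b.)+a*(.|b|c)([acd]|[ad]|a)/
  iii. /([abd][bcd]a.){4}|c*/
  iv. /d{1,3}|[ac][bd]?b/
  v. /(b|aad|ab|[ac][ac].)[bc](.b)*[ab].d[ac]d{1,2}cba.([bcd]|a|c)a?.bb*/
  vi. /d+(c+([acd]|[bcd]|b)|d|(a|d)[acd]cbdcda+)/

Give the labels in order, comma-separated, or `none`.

i

i → match
ii → no match
iii → no match
iv → no match
v → no match
vi → no match — must start with "d"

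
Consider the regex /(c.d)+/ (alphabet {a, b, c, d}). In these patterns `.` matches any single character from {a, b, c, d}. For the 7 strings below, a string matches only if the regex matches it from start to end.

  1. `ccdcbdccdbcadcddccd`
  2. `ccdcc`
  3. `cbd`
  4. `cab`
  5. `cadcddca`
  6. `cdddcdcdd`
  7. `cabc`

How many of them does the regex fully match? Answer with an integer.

1 → no match
2. `ccdcc` → no match — must end with `d`
3. `cbd` → match
4. `cab` → no match — must end with `d`
5. `cadcddca` → no match — must end with `d`
6. `cdddcdcdd` → no match
7. `cabc` → no match — must end with `d`
Total matched: 1

1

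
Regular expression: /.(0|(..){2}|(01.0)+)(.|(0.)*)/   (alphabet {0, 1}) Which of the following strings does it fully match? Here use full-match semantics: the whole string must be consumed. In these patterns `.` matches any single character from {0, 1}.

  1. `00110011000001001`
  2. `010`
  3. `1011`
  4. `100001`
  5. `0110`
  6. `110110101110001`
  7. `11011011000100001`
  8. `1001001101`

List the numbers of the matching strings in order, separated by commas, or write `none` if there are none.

4

1 → no match
2. `010` → no match
3. `1011` → no match
4. `100001` → match
5. `0110` → no match
6 → no match
7 → no match
8. `1001001101` → no match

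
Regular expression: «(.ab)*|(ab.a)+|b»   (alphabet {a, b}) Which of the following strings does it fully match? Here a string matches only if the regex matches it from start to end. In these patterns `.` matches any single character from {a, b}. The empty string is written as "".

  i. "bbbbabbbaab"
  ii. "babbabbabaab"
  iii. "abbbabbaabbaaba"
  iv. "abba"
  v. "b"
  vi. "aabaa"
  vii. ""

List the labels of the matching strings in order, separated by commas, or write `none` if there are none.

i → no match
ii → match
iii → no match
iv → match
v → match
vi → no match
vii → match

ii, iv, v, vii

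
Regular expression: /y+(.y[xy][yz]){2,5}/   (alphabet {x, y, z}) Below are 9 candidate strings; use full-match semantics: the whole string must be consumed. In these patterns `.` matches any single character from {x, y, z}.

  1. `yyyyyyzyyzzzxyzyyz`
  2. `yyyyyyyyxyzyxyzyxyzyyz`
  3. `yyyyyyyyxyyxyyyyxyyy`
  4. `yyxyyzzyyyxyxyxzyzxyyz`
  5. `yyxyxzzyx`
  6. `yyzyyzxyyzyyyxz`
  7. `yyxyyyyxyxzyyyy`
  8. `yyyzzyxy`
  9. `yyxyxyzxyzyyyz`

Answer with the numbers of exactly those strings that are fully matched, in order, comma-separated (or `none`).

2

1 → no match
2 → match
3 → no match
4 → no match
5. `yyxyxzzyx` → no match
6 → no match
7 → no match
8. `yyyzzyxy` → no match
9 → no match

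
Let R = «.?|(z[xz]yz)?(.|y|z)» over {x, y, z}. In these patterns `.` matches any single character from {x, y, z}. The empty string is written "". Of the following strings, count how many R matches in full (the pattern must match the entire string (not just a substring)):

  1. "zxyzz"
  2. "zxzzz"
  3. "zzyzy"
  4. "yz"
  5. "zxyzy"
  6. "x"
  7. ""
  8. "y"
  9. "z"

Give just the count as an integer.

7

1 → match
2 → no match
3 → match
4 → no match
5 → match
6 → match
7 → match
8 → match
9 → match
Total matched: 7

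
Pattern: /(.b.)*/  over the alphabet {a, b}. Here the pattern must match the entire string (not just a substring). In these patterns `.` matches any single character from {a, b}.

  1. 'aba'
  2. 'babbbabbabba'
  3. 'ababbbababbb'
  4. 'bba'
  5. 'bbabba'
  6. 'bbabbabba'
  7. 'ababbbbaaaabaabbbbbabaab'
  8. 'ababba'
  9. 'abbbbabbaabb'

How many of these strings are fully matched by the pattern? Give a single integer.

7

1 → match
2 → no match
3 → match
4 → match
5 → match
6 → match
7 → no match
8 → match
9 → match
Total matched: 7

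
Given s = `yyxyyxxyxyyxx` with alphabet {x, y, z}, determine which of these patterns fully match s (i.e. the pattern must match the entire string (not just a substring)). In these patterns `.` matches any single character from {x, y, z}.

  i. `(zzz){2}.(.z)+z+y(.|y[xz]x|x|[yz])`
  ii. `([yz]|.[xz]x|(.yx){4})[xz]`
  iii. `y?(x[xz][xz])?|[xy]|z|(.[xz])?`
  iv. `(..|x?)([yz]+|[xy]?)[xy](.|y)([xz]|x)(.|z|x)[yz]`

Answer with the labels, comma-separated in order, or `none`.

i → no match — must start with `zzz`
ii → match
iii → no match
iv → no match

ii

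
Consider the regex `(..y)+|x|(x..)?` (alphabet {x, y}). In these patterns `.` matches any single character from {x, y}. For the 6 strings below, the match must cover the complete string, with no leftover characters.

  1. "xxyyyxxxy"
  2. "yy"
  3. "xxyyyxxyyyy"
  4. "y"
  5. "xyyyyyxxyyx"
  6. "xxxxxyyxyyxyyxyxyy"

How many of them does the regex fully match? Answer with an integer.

1 → no match
2 → no match
3 → no match
4 → no match
5 → no match
6 → no match
Total matched: 0

0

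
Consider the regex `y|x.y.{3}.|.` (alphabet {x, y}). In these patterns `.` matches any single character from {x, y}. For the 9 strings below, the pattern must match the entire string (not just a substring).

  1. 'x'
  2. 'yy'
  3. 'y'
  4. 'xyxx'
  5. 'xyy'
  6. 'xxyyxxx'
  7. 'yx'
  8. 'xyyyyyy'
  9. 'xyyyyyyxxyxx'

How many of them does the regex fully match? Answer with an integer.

1 → match
2 → no match
3 → match
4 → no match
5 → no match
6 → match
7 → no match
8 → match
9 → no match
Total matched: 4

4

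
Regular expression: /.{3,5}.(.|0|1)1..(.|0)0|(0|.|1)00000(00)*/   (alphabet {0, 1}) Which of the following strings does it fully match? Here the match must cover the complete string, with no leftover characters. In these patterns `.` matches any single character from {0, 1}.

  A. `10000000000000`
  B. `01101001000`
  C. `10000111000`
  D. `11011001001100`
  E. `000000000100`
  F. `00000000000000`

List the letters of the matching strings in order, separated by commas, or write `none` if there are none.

A, C, F

A → match
B → no match
C → match
D → no match
E → no match
F → match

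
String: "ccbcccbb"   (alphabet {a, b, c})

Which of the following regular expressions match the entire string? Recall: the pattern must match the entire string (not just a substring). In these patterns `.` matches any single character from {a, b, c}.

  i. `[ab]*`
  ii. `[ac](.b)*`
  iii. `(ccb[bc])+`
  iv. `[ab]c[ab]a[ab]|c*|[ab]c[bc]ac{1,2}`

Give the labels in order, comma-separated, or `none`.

i → no match
ii → no match
iii → match
iv → no match

iii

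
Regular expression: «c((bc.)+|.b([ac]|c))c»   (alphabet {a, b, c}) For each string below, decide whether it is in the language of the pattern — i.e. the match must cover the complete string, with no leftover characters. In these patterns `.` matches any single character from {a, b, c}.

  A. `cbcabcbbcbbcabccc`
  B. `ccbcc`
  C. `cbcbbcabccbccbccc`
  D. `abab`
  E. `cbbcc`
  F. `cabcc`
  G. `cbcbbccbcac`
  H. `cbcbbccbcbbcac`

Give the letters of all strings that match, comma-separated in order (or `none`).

A → match
B → match
C → match
D → no match — must start with `c`
E → match
F → match
G → match
H → match

A, B, C, E, F, G, H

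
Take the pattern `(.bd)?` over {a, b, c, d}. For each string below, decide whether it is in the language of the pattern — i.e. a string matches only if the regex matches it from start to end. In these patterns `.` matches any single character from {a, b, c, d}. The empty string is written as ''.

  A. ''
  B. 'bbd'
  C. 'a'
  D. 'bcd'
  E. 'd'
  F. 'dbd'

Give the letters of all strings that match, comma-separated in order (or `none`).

A, B, F

A → match
B → match
C → no match
D → no match
E → no match
F → match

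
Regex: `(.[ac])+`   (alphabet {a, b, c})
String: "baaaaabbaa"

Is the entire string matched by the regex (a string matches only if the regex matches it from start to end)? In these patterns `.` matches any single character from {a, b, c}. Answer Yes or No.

No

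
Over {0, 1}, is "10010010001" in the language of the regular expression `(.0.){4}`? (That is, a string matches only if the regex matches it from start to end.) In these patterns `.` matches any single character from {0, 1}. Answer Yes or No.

No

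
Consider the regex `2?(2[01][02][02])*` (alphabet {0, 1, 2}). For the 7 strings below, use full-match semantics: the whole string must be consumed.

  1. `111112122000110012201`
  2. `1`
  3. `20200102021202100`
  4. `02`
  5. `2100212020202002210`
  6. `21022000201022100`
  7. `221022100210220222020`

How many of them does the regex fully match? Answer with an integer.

1 → no match
2 → no match
3 → no match
4 → no match
5 → no match
6 → no match
7 → match
Total matched: 1

1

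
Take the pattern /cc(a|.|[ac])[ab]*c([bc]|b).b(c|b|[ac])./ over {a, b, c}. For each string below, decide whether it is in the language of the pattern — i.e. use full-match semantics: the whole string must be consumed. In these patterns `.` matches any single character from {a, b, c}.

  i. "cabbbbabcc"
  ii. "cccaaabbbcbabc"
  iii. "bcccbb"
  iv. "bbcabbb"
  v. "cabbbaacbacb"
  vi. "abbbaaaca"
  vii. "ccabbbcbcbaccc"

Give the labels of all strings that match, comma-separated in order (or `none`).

i → no match — must start with "cc"
ii → no match
iii → no match — must start with "cc"
iv → no match — must start with "cc"
v → no match — must start with "cc"
vi → no match — must start with "cc"
vii → no match

none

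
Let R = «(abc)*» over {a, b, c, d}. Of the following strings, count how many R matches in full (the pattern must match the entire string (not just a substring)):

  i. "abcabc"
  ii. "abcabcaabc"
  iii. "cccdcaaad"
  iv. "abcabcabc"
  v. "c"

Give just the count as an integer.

2

i. "abcabc" → match
ii. "abcabcaabc" → no match
iii. "cccdcaaad" → no match
iv. "abcabcabc" → match
v. "c" → no match
Total matched: 2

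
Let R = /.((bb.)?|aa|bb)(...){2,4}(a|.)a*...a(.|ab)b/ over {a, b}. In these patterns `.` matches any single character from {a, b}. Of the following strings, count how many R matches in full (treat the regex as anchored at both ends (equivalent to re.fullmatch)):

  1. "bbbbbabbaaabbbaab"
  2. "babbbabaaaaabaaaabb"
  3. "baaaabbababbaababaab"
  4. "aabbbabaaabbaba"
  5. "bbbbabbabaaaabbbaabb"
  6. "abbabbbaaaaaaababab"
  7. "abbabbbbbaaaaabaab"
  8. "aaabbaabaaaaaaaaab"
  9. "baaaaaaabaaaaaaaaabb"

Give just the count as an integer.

7

1 → match
2 → match
3 → match
4 → no match — must end with "b"
5 → match
6 → no match
7 → match
8 → match
9 → match
Total matched: 7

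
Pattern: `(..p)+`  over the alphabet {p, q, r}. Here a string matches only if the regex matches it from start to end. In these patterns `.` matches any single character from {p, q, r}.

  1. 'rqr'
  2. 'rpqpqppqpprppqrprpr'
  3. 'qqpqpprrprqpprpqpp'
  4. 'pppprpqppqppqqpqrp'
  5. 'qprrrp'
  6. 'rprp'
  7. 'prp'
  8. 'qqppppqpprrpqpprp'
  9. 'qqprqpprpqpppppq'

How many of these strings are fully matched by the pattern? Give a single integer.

3

1 → no match — must end with 'p'
2 → no match — must end with 'p'
3 → match
4 → match
5 → no match
6 → no match
7 → match
8 → no match
9 → no match — must end with 'p'
Total matched: 3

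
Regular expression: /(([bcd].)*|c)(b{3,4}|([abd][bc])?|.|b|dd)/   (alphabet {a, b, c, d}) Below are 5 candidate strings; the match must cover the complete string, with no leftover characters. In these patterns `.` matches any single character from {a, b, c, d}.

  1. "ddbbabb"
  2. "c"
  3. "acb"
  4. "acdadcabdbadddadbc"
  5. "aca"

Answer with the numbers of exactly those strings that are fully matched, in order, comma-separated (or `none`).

1 → no match
2 → match
3 → no match
4 → no match
5 → no match

2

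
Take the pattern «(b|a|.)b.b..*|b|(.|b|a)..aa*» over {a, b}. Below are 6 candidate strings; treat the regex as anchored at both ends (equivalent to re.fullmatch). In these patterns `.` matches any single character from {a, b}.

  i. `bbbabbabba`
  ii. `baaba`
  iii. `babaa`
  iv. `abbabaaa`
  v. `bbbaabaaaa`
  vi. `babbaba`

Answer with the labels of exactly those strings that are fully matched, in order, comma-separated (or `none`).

i → no match
ii → no match
iii → match
iv → no match
v → no match
vi → no match

iii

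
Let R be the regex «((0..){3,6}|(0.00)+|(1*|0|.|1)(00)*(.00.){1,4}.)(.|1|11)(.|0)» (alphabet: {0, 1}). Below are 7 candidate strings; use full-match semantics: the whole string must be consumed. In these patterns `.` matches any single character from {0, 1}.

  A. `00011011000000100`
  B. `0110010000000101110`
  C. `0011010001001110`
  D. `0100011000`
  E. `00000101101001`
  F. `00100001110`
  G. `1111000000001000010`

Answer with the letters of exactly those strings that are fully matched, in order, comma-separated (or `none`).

E, F, G

A → no match
B → no match
C → no match
D → no match
E → match
F → match
G → match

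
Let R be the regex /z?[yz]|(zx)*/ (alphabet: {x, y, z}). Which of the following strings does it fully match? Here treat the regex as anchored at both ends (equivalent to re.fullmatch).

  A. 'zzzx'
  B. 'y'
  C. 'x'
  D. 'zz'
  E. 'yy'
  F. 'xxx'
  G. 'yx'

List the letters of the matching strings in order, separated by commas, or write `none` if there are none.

B, D

A. 'zzzx' → no match
B. 'y' → match
C. 'x' → no match
D. 'zz' → match
E. 'yy' → no match
F. 'xxx' → no match
G. 'yx' → no match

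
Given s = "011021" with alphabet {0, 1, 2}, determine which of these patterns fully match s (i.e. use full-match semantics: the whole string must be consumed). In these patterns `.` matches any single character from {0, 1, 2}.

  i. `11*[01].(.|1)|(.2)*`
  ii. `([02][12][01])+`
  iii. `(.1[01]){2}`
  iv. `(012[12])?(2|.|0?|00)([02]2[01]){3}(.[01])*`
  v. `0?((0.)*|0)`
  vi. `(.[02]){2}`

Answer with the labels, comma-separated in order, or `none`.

ii

i → no match
ii → match
iii → no match
iv → no match
v → no match
vi → no match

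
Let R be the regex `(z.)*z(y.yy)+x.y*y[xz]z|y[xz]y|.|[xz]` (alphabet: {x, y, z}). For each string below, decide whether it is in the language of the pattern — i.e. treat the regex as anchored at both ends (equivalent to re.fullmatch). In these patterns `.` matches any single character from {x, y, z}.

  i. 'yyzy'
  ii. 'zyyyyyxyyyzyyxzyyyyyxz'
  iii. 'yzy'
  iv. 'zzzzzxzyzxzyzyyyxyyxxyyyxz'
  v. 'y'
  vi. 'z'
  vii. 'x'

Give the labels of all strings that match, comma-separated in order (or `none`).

ii, iii, iv, v, vi, vii

i → no match
ii → match
iii → match
iv → match
v → match
vi → match
vii → match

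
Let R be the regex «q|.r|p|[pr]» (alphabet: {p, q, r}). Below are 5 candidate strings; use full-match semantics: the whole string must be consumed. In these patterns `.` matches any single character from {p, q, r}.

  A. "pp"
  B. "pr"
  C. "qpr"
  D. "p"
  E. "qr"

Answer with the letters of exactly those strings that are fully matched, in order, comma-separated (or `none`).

A. "pp" → no match
B. "pr" → match
C. "qpr" → no match
D. "p" → match
E. "qr" → match

B, D, E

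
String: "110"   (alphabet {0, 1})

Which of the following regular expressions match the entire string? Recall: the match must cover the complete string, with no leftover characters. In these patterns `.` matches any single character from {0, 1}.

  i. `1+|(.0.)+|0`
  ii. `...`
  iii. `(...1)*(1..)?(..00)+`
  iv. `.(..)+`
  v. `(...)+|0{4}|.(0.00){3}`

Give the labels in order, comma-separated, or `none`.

ii, iv, v

i → no match
ii → match
iii → no match — must end with "00"
iv → match
v → match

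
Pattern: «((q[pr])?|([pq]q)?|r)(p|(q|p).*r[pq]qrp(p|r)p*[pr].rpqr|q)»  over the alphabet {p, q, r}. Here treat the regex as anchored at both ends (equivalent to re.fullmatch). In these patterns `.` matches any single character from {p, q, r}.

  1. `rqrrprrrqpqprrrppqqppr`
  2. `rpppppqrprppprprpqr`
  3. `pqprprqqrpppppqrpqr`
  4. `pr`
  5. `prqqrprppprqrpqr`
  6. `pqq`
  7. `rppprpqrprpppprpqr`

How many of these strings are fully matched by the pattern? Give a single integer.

4

1 → no match
2 → no match
3 → match
4 → no match
5 → match
6 → match
7 → match
Total matched: 4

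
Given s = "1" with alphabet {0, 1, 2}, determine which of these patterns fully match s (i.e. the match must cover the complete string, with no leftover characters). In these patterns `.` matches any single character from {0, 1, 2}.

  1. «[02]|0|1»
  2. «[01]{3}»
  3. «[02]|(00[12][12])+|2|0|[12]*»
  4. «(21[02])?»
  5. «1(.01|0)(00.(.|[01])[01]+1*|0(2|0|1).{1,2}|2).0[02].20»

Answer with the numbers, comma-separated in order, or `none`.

1 → match
2 → no match
3 → match
4 → no match
5 → no match — must end with "20"

1, 3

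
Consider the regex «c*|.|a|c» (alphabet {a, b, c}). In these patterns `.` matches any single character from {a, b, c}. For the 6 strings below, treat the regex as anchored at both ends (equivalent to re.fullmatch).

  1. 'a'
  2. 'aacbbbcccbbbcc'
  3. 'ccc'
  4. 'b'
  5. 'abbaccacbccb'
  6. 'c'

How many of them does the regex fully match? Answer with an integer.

1 → match
2 → no match
3 → match
4 → match
5 → no match
6 → match
Total matched: 4

4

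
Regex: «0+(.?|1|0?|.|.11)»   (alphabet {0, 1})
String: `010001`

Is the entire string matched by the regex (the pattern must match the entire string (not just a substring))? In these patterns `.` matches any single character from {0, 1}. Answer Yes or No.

No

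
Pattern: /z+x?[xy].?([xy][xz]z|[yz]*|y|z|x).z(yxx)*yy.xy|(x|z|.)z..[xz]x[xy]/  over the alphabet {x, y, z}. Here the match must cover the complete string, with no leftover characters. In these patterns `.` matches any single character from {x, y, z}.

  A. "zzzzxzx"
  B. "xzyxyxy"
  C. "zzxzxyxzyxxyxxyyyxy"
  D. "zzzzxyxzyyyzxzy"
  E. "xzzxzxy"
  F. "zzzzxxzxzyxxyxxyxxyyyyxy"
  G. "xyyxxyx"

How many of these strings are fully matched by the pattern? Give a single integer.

A → no match
B → no match
C → no match
D → no match
E → match
F → no match
G → no match
Total matched: 1

1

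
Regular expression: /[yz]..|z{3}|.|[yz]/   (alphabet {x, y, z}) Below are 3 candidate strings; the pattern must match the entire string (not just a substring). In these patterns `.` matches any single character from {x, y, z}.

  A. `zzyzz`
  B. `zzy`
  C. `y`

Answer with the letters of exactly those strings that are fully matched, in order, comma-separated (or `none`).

B, C

A → no match
B → match
C → match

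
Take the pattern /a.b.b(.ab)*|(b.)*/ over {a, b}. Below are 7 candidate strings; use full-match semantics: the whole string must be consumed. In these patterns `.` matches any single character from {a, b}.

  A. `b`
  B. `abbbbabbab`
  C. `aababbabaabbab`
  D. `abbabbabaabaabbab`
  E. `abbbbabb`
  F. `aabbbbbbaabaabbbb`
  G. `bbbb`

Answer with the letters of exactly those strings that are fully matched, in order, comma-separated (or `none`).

C, D, G

A. `b` → no match
B. `abbbbabbab` → no match
C → match
D → match
E. `abbbbabb` → no match
F → no match
G. `bbbb` → match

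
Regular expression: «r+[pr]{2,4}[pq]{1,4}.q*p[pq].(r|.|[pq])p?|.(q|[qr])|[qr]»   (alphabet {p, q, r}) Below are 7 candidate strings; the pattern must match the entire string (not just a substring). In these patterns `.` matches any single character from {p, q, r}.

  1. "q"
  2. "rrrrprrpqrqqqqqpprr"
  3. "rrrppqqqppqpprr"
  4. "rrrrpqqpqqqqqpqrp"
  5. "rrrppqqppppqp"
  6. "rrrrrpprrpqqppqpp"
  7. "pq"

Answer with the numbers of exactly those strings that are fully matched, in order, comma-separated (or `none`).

1 → match
2 → match
3 → match
4 → match
5 → match
6 → match
7 → match

1, 2, 3, 4, 5, 6, 7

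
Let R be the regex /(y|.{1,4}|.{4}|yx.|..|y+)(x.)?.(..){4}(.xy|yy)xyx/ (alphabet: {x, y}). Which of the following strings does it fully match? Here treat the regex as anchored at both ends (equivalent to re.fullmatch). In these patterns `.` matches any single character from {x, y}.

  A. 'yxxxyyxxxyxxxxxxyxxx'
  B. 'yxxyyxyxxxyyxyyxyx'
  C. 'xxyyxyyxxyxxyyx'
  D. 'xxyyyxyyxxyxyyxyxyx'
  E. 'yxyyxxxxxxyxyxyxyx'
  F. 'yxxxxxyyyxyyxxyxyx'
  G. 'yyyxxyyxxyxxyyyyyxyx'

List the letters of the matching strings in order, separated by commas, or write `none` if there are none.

A → no match — must end with 'xyx'
B → match
C → no match — must end with 'xyx'
D → match
E → match
F → match
G → match

B, D, E, F, G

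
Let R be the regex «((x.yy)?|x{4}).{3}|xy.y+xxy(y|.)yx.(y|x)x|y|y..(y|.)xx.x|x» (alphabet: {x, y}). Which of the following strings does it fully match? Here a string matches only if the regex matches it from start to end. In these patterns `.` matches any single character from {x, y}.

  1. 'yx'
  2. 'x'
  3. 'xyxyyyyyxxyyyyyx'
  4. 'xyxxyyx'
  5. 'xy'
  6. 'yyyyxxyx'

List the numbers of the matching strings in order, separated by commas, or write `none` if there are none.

1 → no match
2 → match
3 → no match
4 → no match
5 → no match
6 → match

2, 6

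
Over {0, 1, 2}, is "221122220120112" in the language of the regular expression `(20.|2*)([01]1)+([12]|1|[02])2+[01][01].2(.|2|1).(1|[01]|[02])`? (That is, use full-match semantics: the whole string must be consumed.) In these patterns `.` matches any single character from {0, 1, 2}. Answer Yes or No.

No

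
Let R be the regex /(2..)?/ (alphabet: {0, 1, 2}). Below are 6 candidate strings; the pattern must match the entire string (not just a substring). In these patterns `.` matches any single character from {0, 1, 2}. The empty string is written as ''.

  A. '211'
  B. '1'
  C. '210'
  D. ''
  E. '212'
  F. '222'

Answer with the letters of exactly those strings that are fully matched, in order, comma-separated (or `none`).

A, C, D, E, F

A → match
B → no match
C → match
D → match
E → match
F → match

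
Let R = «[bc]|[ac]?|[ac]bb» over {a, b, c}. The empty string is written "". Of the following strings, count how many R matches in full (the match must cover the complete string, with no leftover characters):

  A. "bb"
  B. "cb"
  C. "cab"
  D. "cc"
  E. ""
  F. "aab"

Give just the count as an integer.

1

A → no match
B → no match
C → no match
D → no match
E → match
F → no match
Total matched: 1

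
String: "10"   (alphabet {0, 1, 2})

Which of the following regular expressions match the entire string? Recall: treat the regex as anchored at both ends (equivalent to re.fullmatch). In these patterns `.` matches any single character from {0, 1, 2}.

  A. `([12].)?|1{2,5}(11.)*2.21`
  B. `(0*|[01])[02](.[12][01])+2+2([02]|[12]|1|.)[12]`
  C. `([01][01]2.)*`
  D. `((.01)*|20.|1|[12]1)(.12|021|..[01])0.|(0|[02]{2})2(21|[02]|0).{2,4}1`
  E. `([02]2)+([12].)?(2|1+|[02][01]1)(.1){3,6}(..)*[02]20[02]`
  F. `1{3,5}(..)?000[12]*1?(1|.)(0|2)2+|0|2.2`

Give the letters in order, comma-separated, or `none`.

A

A → match
B → no match
C → no match
D → no match
E → no match
F → no match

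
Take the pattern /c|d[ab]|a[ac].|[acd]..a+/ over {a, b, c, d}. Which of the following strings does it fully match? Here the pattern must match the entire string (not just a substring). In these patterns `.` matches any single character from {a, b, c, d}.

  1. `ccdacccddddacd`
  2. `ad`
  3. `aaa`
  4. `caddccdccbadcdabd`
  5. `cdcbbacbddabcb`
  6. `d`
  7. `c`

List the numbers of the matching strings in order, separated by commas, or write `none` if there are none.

3, 7

1 → no match
2 → no match
3 → match
4 → no match
5 → no match
6 → no match
7 → match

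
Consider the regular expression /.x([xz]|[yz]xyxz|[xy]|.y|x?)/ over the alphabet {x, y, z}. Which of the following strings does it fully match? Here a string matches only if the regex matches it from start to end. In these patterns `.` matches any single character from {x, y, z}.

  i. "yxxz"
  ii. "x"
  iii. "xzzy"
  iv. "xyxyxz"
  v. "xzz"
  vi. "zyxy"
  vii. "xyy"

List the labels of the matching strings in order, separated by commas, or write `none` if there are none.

none

i. "yxxz" → no match
ii. "x" → no match
iii. "xzzy" → no match
iv. "xyxyxz" → no match
v. "xzz" → no match
vi. "zyxy" → no match
vii. "xyy" → no match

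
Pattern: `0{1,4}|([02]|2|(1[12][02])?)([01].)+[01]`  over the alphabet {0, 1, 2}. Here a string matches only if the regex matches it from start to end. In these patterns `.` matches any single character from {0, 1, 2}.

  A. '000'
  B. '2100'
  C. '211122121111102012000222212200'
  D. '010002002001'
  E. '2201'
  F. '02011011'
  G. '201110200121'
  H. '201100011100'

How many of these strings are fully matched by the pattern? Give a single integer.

A → match
B → match
C → no match
D → no match
E → no match
F → no match
G → match
H → match
Total matched: 4

4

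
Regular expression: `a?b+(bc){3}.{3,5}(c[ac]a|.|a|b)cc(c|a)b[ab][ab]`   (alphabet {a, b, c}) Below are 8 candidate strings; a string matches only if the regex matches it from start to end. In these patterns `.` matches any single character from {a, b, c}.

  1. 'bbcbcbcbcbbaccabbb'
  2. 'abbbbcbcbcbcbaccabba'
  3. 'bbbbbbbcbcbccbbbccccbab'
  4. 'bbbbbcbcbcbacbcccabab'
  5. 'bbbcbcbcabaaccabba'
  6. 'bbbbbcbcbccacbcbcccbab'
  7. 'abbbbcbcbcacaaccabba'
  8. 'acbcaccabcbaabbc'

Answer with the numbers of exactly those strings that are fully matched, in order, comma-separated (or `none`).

1, 2, 3, 4, 5, 6, 7

1 → match
2 → match
3 → match
4 → match
5 → match
6 → match
7 → match
8 → no match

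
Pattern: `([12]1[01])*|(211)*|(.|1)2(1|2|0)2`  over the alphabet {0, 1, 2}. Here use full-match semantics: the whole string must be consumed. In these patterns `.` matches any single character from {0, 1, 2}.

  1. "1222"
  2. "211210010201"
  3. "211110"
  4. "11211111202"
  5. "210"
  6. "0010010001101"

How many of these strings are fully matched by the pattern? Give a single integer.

1 → match
2 → no match
3 → match
4 → no match
5 → match
6 → no match
Total matched: 3

3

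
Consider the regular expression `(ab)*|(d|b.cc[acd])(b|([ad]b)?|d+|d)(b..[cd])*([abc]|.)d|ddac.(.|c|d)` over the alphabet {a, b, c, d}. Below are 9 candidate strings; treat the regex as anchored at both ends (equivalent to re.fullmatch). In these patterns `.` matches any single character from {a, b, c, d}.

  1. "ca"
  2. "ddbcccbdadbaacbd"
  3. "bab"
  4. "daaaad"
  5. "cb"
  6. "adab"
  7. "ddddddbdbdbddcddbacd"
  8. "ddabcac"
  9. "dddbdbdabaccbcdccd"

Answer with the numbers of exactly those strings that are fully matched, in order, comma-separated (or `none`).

2

1 → no match
2 → match
3 → no match
4 → no match
5 → no match
6 → no match
7 → no match
8 → no match
9 → no match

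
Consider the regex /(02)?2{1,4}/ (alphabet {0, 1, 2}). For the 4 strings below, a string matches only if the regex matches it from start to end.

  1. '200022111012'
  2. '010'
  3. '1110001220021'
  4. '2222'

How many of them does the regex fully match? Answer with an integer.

1 → no match
2 → no match — must end with '2'
3 → no match — must end with '2'
4 → match
Total matched: 1

1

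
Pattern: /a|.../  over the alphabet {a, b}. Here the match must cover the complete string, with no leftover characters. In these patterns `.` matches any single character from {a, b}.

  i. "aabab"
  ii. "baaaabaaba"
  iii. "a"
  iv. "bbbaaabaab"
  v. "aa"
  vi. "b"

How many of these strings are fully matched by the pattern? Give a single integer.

i. "aabab" → no match
ii. "baaaabaaba" → no match
iii. "a" → match
iv. "bbbaaabaab" → no match
v. "aa" → no match
vi. "b" → no match
Total matched: 1

1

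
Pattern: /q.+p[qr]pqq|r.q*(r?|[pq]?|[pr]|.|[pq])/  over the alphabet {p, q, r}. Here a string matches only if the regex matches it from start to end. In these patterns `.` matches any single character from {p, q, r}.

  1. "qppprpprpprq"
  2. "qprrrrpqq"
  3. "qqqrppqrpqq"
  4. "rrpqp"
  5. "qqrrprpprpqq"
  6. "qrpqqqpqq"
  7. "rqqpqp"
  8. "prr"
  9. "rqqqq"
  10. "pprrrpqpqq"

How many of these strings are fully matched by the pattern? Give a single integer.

2

1 → no match
2 → no match
3 → no match
4 → no match
5 → match
6 → no match
7 → no match
8 → no match
9 → match
10 → no match
Total matched: 2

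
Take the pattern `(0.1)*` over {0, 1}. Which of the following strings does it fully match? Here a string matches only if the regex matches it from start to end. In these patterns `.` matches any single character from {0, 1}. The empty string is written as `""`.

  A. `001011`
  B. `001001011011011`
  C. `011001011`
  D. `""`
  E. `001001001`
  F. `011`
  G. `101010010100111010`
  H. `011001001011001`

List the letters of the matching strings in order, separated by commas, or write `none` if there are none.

A. `001011` → match
B → match
C. `011001011` → match
D. `""` → match
E. `001001001` → match
F. `011` → match
G → no match
H → match

A, B, C, D, E, F, H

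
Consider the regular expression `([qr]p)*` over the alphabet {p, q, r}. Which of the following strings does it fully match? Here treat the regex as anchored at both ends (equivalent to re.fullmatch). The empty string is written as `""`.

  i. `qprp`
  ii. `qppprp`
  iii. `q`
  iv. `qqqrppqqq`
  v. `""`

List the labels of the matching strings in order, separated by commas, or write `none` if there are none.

i → match
ii → no match
iii → no match
iv → no match
v → match

i, v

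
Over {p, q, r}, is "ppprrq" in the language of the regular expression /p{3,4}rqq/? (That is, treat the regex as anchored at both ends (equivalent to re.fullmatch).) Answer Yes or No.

No

Every match must end with "prqq", but "ppprrq" does not.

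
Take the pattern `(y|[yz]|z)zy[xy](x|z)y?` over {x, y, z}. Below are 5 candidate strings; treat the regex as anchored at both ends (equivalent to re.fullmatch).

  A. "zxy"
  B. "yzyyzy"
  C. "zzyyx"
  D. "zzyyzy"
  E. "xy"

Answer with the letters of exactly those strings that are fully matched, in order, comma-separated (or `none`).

A → no match
B → match
C → match
D → match
E → no match

B, C, D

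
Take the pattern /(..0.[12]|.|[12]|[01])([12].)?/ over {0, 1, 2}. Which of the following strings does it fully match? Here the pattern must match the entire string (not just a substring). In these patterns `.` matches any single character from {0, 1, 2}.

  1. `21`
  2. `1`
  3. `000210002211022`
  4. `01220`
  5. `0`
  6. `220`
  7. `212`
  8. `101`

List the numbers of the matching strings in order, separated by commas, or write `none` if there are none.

2, 5, 6, 7

1. `21` → no match
2. `1` → match
3 → no match
4. `01220` → no match
5. `0` → match
6. `220` → match
7. `212` → match
8. `101` → no match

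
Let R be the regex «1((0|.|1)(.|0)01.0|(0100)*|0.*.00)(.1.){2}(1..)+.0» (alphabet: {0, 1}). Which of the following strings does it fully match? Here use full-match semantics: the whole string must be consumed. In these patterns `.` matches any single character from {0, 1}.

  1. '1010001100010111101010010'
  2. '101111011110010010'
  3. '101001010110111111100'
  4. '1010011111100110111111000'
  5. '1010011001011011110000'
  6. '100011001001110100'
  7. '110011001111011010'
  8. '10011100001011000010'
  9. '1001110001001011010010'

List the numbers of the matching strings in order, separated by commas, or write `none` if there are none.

2, 3, 5, 6, 7, 9

1 → no match
2 → match
3 → match
4 → no match
5 → match
6 → match
7 → match
8 → no match
9 → match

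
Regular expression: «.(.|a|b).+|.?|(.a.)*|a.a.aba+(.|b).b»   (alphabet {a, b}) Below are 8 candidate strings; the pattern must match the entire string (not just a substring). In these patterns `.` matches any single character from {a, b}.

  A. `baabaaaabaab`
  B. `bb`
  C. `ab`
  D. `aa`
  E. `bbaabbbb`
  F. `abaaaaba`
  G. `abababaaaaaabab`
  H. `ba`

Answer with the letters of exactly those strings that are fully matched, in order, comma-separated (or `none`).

A, E, F, G

A. `baabaaaabaab` → match
B. `bb` → no match
C. `ab` → no match
D. `aa` → no match
E. `bbaabbbb` → match
F. `abaaaaba` → match
G → match
H. `ba` → no match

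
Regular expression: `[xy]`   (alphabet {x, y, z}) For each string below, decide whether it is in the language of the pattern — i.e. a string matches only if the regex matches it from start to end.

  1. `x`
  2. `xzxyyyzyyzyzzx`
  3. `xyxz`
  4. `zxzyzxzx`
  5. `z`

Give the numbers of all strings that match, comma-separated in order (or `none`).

1. `x` → match
2 → no match
3. `xyxz` → no match
4. `zxzyzxzx` → no match
5. `z` → no match

1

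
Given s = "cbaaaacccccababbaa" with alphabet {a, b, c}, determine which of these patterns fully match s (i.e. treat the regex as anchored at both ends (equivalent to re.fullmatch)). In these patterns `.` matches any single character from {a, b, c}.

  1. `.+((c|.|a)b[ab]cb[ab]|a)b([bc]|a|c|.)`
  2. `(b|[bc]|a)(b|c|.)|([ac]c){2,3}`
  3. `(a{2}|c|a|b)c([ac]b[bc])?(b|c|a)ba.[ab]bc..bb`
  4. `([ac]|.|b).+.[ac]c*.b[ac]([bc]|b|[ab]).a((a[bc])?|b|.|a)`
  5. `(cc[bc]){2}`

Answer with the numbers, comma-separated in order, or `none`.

4

1 → no match
2 → no match
3 → no match — must end with "bb"
4 → match
5 → no match — must start with "cc"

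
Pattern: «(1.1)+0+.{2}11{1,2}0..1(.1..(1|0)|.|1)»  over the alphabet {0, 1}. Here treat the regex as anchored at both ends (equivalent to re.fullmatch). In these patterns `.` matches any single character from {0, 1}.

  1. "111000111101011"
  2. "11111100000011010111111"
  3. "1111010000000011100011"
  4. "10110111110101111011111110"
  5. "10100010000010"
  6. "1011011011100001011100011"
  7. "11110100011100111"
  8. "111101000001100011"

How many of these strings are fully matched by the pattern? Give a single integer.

6

1 → match
2 → match
3 → match
4 → match
5 → no match
6 → no match
7 → match
8 → match
Total matched: 6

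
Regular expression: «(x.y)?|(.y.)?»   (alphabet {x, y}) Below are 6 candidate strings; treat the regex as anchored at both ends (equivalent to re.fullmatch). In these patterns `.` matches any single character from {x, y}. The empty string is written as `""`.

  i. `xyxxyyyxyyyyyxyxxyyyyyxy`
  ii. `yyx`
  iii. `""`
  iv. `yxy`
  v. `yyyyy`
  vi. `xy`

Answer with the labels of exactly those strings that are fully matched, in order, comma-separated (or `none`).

ii, iii

i → no match
ii → match
iii → match
iv → no match
v → no match
vi → no match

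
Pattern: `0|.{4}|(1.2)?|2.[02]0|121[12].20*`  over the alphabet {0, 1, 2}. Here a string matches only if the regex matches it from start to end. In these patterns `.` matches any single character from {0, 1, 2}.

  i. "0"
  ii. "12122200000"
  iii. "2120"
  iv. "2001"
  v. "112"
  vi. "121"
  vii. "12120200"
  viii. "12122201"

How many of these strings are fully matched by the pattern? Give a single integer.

6

i. "0" → match
ii. "12122200000" → match
iii. "2120" → match
iv. "2001" → match
v. "112" → match
vi. "121" → no match
vii. "12120200" → match
viii. "12122201" → no match
Total matched: 6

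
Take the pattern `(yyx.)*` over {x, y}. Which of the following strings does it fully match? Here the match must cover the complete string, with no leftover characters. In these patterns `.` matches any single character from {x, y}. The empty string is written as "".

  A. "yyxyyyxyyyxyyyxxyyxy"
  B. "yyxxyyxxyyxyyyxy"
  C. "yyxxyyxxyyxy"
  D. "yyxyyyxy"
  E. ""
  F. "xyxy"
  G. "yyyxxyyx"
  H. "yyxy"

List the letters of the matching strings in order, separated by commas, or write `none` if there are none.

A, B, C, D, E, H

A → match
B → match
C → match
D → match
E → match
F → no match
G → no match
H → match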